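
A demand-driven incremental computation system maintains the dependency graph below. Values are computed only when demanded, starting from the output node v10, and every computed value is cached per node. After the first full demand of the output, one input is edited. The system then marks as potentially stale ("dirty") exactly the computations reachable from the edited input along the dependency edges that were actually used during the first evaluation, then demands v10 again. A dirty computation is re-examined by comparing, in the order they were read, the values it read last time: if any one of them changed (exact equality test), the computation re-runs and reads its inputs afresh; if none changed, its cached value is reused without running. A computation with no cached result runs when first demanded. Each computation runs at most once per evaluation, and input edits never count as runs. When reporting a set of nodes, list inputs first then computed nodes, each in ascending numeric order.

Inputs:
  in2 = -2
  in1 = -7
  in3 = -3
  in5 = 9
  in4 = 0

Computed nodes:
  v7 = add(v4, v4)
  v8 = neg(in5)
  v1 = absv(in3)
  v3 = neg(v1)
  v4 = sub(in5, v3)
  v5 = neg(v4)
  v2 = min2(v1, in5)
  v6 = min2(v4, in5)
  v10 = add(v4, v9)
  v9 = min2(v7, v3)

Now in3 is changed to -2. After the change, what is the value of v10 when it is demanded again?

First evaluation (everything demanded from the output):
  v1 = absv(-3) = 3
  v3 = neg(3) = -3
  v4 = sub(9, -3) = 12
  v7 = add(12, 12) = 24
  v9 = min2(24, -3) = -3
  v10 = add(12, -3) = 9

Propagation after the edit:
  v1: runs — in3 -3->-2; result 2.
  v3: runs — v1 3->2; result -2.
  v4: runs — v3 -3->-2; result 11.
  v7: runs — v4 12->11; v4 12->11; result 22.
  v9: runs — v7 24->22; v3 -3->-2; result -2.
  v10: runs — v4 12->11; v9 -3->-2; result 9 (same value as before).

New value of v10: 9.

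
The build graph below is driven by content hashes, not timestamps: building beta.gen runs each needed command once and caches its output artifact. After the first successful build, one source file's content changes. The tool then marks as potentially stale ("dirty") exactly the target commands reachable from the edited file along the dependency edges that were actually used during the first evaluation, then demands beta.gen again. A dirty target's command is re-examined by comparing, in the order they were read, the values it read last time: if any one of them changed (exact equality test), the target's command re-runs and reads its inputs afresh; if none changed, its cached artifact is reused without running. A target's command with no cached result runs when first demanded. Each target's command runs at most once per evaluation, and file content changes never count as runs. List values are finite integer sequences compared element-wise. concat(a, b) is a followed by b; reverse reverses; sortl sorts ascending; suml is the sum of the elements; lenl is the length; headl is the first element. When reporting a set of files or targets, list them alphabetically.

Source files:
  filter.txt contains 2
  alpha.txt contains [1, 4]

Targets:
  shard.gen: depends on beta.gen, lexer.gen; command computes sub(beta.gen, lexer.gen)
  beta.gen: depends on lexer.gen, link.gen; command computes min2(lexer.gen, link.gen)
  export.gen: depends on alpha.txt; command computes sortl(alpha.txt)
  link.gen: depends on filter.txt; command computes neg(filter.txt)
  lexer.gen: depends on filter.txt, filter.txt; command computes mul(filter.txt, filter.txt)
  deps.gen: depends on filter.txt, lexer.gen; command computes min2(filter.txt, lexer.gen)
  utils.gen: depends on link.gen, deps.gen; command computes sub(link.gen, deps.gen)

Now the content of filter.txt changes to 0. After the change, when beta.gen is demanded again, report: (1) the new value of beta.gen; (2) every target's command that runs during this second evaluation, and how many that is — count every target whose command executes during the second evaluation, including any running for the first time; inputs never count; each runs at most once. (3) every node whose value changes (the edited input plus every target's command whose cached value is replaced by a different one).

beta.gen now evaluates to 0.
Run set: beta.gen, lexer.gen, link.gen (3 run).
Changed values: beta.gen, filter.txt, lexer.gen, link.gen.

Initial pass — values computed on the first demand:
  lexer.gen = mul(2, 2) = 4
  link.gen = neg(2) = -2
  beta.gen = min2(4, -2) = -2

Second demand — change propagation:
  lexer.gen: re-runs because filter.txt 2->0; filter.txt 2->0; new result 0.
  link.gen: re-runs because filter.txt 2->0; new result 0.
  beta.gen: re-runs because lexer.gen 4->0; link.gen -2->0; new result 0.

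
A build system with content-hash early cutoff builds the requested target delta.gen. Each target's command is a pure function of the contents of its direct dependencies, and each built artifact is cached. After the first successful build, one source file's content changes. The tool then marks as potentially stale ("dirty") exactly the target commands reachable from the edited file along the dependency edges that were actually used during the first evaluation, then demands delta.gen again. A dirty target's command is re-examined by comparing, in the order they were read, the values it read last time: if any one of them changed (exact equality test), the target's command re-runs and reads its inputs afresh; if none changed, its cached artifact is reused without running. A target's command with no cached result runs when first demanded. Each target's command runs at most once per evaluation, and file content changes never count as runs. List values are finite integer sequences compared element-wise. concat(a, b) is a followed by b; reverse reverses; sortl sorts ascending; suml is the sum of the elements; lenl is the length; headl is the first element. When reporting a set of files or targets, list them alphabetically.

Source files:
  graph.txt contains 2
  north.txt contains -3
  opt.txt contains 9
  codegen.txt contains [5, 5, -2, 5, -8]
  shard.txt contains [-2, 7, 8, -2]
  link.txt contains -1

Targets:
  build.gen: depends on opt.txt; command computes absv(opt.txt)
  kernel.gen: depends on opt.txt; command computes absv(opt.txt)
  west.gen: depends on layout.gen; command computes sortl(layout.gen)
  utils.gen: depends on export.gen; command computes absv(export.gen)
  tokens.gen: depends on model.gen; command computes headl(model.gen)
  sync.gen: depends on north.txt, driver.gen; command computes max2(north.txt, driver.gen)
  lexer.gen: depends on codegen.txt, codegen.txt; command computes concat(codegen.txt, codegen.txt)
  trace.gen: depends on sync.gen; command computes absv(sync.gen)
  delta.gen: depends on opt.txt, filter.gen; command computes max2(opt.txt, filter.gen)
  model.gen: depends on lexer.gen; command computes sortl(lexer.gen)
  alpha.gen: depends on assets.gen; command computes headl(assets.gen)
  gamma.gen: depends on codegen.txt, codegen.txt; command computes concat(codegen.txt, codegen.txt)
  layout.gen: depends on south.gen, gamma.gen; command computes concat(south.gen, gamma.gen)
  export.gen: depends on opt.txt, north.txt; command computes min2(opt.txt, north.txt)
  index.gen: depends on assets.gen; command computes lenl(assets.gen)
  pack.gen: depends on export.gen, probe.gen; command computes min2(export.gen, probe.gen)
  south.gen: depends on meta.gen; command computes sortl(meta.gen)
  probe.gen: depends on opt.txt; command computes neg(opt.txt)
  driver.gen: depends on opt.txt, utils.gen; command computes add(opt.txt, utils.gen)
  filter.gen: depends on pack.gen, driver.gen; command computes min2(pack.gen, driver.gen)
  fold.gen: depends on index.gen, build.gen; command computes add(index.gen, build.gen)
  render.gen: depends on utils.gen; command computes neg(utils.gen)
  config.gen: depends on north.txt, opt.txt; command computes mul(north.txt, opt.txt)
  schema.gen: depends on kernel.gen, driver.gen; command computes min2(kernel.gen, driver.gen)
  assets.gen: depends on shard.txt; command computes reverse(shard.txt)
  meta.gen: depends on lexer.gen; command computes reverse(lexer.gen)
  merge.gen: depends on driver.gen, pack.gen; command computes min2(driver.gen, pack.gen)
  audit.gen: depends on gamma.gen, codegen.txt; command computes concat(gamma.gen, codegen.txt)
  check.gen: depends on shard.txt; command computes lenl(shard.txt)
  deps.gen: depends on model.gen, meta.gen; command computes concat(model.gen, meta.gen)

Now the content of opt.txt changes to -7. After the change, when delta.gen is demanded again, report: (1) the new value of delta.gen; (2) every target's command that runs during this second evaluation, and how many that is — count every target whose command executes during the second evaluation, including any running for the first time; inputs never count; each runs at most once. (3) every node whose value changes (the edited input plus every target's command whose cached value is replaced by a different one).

First evaluation (everything demanded from the output):
  export.gen = min2(9, -3) = -3
  probe.gen = neg(9) = -9
  pack.gen = min2(-3, -9) = -9
  utils.gen = absv(-3) = 3
  driver.gen = add(9, 3) = 12
  filter.gen = min2(-9, 12) = -9
  delta.gen = max2(9, -9) = 9

Propagation after the edit:
  export.gen: runs — opt.txt 9->-7; result -7.
  probe.gen: runs — opt.txt 9->-7; result 7.
  pack.gen: runs — export.gen -3->-7; probe.gen -9->7; result -7.
  utils.gen: runs — export.gen -3->-7; result 7.
  driver.gen: runs — opt.txt 9->-7; utils.gen 3->7; result 0.
  filter.gen: runs — pack.gen -9->-7; driver.gen 12->0; result -7.
  delta.gen: runs — opt.txt 9->-7; filter.gen -9->-7; result -7.

New value of delta.gen: -7.
Target commands that run: delta.gen, driver.gen, export.gen, filter.gen, pack.gen, probe.gen, utils.gen — 7 in total.
Values that change: delta.gen, driver.gen, export.gen, filter.gen, opt.txt, pack.gen, probe.gen, utils.gen.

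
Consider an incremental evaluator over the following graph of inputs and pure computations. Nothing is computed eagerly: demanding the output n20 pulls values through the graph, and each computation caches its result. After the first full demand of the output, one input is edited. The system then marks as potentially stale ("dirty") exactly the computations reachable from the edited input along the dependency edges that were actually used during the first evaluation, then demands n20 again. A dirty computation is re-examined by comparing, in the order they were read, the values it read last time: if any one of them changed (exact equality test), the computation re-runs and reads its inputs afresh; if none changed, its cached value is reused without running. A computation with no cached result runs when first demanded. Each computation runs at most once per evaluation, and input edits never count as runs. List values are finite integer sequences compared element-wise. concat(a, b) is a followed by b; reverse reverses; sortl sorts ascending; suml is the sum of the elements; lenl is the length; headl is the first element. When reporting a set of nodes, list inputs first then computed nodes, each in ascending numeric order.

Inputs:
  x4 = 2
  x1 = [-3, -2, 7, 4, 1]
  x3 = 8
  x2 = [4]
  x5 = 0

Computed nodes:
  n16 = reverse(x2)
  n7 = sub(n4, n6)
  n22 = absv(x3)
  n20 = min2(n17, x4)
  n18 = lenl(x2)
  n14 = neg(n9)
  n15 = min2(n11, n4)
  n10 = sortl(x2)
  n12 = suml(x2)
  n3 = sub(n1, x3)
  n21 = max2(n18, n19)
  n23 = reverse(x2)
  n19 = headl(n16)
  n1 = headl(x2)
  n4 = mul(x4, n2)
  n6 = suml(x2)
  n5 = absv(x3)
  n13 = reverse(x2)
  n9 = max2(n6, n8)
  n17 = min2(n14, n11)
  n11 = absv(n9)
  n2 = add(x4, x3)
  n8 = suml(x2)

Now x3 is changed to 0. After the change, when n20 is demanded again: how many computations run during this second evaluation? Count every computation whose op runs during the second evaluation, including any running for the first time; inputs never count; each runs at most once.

Run set: none (0 run).
The important point: nothing the output needs ever reads x3, so the edit is invisible to it.

Initial pass — values computed on the first demand:
  n6 = suml([4]) = 4
  n8 = suml([4]) = 4
  n9 = max2(4, 4) = 4
  n11 = absv(4) = 4
  n14 = neg(4) = -4
  n17 = min2(-4, 4) = -4
  n20 = min2(-4, 2) = -4

Second demand — change propagation:
  no demanded computation ever read x3, so the edit dirties nothing and nothing runs.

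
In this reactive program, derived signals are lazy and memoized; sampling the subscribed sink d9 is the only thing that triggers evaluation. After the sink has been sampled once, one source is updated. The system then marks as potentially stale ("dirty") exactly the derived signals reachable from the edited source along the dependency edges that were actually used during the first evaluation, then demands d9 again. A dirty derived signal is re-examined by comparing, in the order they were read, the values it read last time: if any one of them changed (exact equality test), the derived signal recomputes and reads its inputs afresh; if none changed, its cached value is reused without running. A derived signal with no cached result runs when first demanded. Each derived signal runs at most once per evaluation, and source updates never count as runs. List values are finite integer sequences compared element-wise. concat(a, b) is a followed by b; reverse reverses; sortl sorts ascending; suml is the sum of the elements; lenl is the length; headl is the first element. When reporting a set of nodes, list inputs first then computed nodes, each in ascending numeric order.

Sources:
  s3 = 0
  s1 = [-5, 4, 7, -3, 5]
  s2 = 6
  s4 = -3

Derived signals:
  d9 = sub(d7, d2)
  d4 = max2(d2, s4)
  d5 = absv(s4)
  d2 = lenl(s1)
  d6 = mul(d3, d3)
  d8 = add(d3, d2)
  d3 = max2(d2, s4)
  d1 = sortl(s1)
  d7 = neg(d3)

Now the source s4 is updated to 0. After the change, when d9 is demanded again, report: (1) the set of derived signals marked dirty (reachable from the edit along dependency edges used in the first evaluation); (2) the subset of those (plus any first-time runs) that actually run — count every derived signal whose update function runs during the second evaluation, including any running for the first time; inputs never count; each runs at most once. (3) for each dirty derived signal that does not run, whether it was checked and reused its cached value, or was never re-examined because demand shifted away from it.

The edit dirties: d3, d7, d9.
1 derived signals run: d3.
Cache hits after checking: d7, d9.
Note the absorption at d3: it re-runs yet its value is the same, leaving the output's value untouched.

First demand of the output computes:
  d2 = lenl([-5, 4, 7, -3, 5]) = 5
  d3 = max2(5, -3) = 5
  d7 = neg(5) = -5
  d9 = sub(-5, 5) = -10

After the edit, cleaning proceeds:
  d3: a read changed (s4 -3->0) — executes, giving 5 — identical to its old value.
  d7: dirty, but its reads are unchanged (d3 unchanged); cached -5 stands.
  d9: dirty, but its reads are unchanged (d7 unchanged, d2 unchanged); cached -10 stands.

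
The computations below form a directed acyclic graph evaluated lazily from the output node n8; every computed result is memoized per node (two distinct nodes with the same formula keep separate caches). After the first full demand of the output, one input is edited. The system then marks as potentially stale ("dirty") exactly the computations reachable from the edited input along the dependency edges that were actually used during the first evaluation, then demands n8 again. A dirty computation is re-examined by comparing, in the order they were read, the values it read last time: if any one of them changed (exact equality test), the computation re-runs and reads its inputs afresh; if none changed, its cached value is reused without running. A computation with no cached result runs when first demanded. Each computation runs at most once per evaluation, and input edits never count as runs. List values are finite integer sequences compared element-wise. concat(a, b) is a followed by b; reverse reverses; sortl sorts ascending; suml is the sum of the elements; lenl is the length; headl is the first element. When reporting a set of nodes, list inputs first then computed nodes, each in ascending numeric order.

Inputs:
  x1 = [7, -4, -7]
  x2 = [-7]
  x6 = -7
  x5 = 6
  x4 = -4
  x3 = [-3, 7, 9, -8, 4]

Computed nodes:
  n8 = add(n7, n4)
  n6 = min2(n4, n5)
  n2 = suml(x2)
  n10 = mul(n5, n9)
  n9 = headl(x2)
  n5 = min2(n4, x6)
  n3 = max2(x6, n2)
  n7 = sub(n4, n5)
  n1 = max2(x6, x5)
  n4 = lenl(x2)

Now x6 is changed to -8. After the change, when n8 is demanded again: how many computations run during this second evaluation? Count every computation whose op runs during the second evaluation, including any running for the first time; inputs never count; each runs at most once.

3 computations run: n5, n7, n8.

First demand of the output computes:
  n4 = lenl([-7]) = 1
  n5 = min2(1, -7) = -7
  n7 = sub(1, -7) = 8
  n8 = add(8, 1) = 9

After the edit, cleaning proceeds:
  n5: a read changed (x6 -7->-8) — executes, giving -8.
  n7: a read changed (n5 -7->-8) — executes, giving 9.
  n8: a read changed (n7 8->9) — executes, giving 10.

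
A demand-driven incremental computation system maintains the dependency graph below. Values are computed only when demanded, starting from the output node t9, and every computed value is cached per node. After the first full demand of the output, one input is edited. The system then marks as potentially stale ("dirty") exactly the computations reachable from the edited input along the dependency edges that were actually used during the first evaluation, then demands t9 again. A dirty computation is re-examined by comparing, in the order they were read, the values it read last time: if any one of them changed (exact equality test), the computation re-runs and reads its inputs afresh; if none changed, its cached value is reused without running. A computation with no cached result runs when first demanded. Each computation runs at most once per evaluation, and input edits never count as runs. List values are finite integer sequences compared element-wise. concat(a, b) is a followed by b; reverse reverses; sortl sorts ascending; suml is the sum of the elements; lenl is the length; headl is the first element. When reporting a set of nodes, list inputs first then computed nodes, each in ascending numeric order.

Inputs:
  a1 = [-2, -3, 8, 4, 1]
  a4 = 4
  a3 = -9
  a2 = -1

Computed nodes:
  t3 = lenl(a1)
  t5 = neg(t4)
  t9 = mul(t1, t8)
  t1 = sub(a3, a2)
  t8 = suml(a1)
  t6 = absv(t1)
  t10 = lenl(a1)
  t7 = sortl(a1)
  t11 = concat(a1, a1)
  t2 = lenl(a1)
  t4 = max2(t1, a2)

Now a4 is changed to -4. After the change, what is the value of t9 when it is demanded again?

First evaluation (everything demanded from the output):
  t1 = sub(-9, -1) = -8
  t8 = suml([-2, -3, 8, 4, 1]) = 8
  t9 = mul(-8, 8) = -64

Propagation after the edit:
  a4 feeds no computation that the output demands — nothing is marked dirty and nothing runs.

Key observation: a4 is never demanded by the output, so the edit triggers no recomputation at all.

New value of t9: -64.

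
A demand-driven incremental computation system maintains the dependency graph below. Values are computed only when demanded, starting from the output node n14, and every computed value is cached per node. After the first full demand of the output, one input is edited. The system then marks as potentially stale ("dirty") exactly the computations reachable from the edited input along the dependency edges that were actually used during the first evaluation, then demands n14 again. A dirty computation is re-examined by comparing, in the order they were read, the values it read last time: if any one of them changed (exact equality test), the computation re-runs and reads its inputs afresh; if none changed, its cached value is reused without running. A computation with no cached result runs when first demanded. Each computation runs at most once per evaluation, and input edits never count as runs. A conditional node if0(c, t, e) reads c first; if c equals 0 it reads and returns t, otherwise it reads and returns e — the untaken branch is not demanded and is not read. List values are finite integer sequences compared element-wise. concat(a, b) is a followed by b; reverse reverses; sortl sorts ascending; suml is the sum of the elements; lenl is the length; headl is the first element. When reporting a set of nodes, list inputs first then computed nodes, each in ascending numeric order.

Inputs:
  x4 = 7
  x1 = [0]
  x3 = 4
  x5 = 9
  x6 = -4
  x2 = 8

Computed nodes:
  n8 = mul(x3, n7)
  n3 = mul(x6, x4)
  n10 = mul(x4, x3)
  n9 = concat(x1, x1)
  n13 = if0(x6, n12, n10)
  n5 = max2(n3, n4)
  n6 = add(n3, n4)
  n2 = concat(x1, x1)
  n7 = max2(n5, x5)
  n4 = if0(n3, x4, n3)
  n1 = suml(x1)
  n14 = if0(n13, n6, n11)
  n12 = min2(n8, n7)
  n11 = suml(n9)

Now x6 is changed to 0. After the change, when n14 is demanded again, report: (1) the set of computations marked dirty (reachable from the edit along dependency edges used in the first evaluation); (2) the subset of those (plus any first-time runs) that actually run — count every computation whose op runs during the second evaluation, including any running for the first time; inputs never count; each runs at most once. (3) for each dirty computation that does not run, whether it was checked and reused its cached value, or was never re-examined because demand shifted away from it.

First evaluation (everything demanded from the output):
  n9 = concat([0], [0]) = [0, 0]
  n10 = mul(7, 4) = 28
  n11 = suml([0, 0]) = 0
  n13 = if0(x6=-4 -> else branch n10) = 28
  n14 = if0(n13=28 -> else branch n11) = 0

Propagation after the edit:
  n3: demanded for the first time — runs, produces 0.
  n4: demanded for the first time — runs, produces 7.
  n5: demanded for the first time — runs, produces 7.
  n7: demanded for the first time — runs, produces 9.
  n8: demanded for the first time — runs, produces 36.
  n12: demanded for the first time — runs, produces 9.
  n13: runs — x6 -4->0; result 9.
  n14: runs — n13 28->9; result 0 (same value as before).

Key observation: a condition flipped, so demand reaches new nodes — n3, n4, n5, n7, n8, n12 run for the first time.

Marked dirty: n13, n14.
Computations that run: n3, n4, n5, n7, n8, n12, n13, n14 — 8 in total.
Every dirty computation ran.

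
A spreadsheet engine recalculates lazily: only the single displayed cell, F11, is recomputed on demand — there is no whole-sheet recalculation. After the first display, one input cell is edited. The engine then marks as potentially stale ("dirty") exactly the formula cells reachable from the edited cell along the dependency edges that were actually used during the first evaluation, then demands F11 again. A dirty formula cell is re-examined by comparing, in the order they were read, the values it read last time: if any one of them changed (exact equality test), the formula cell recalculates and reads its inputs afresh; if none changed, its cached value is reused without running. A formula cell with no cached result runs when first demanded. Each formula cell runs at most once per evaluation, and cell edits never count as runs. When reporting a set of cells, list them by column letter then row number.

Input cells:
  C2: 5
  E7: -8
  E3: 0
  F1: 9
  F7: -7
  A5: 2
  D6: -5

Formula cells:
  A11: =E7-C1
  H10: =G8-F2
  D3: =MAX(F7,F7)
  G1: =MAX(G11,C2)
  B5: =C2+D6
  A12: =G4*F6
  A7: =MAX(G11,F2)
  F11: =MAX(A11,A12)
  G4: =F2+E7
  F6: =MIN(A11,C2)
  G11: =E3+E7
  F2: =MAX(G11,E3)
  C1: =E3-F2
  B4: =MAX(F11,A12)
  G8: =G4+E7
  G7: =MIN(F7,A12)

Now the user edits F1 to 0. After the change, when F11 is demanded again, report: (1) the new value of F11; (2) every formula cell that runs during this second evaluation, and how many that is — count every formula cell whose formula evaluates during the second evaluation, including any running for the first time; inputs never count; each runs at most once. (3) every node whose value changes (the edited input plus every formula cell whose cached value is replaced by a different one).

New value of F11: 64.
Formula cells that run: none — 0 in total.
Values that change: F1.
Key observation: F1 is never demanded by the output, so the edit triggers no recomputation at all.

First evaluation (everything demanded from the output):
  G11 = 0 + -8 = -8
  F2 = MAX(-8, 0) = 0
  C1 = 0 - 0 = 0
  A11 = -8 - 0 = -8
  F6 = MIN(-8, 5) = -8
  G4 = 0 + -8 = -8
  A12 = -8 * -8 = 64
  F11 = MAX(-8, 64) = 64

Propagation after the edit:
  F1 feeds no computation that the output demands — nothing is marked dirty and nothing runs.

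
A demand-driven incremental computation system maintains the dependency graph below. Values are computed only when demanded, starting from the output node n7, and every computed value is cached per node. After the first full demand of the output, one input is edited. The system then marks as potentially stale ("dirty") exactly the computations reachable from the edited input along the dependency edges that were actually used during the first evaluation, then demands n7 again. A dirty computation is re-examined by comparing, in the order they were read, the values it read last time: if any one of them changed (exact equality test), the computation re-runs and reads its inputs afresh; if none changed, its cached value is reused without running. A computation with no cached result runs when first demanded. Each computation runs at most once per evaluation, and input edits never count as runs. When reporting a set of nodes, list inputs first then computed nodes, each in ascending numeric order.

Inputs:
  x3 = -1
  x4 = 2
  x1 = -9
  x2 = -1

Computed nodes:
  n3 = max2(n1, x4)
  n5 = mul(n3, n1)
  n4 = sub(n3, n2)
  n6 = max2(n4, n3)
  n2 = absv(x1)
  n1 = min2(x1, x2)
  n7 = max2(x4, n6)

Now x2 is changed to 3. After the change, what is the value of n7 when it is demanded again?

New value of n7: 2.
Key observation: the change is absorbed at n1 — it re-runs but produces the same value, and the output's value is unchanged.

First evaluation (everything demanded from the output):
  n1 = min2(-9, -1) = -9
  n2 = absv(-9) = 9
  n3 = max2(-9, 2) = 2
  n4 = sub(2, 9) = -7
  n6 = max2(-7, 2) = 2
  n7 = max2(2, 2) = 2

Propagation after the edit:
  n1: runs — x2 -1->3; result -9 (same value as before).
  n3: checked — values it read are unchanged (n1 unchanged, x4 unchanged); reused cached 2 without running.
  n4: checked — values it read are unchanged (n3 unchanged, n2 unchanged); reused cached -7 without running.
  n6: checked — values it read are unchanged (n4 unchanged, n3 unchanged); reused cached 2 without running.
  n7: checked — values it read are unchanged (x4 unchanged, n6 unchanged); reused cached 2 without running.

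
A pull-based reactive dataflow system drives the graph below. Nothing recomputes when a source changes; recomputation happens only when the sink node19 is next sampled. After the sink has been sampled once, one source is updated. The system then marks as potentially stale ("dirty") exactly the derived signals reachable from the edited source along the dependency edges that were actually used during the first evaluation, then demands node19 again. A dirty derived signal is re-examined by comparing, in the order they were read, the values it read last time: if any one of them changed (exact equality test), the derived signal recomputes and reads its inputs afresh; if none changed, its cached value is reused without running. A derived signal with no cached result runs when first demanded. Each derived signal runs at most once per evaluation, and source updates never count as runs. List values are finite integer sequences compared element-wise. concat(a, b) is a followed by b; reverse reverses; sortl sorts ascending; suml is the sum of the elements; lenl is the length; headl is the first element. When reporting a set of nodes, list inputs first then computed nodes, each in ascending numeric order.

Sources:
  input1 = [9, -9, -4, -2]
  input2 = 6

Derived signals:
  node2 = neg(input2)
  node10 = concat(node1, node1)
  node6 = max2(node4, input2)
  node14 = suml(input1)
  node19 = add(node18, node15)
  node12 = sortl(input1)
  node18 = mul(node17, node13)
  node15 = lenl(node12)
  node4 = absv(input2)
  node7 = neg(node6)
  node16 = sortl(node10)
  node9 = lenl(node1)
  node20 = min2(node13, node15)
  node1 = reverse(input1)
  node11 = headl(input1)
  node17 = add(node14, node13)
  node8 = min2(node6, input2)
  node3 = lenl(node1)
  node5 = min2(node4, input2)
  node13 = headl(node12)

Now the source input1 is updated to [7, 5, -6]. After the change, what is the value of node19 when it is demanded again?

New value of node19: 3.

First evaluation (everything demanded from the output):
  node12 = sortl([9, -9, -4, -2]) = [-9, -4, -2, 9]
  node13 = headl([-9, -4, -2, 9]) = -9
  node14 = suml([9, -9, -4, -2]) = -6
  node15 = lenl([-9, -4, -2, 9]) = 4
  node17 = add(-6, -9) = -15
  node18 = mul(-15, -9) = 135
  node19 = add(135, 4) = 139

Propagation after the edit:
  node12: runs — input1 [9, -9, -4, -2]->[7, 5, -6]; result [-6, 5, 7].
  node13: runs — node12 [-9, -4, -2, 9]->[-6, 5, 7]; result -6.
  node14: runs — input1 [9, -9, -4, -2]->[7, 5, -6]; result 6.
  node15: runs — node12 [-9, -4, -2, 9]->[-6, 5, 7]; result 3.
  node17: runs — node14 -6->6; node13 -9->-6; result 0.
  node18: runs — node17 -15->0; node13 -9->-6; result 0.
  node19: runs — node18 135->0; node15 4->3; result 3.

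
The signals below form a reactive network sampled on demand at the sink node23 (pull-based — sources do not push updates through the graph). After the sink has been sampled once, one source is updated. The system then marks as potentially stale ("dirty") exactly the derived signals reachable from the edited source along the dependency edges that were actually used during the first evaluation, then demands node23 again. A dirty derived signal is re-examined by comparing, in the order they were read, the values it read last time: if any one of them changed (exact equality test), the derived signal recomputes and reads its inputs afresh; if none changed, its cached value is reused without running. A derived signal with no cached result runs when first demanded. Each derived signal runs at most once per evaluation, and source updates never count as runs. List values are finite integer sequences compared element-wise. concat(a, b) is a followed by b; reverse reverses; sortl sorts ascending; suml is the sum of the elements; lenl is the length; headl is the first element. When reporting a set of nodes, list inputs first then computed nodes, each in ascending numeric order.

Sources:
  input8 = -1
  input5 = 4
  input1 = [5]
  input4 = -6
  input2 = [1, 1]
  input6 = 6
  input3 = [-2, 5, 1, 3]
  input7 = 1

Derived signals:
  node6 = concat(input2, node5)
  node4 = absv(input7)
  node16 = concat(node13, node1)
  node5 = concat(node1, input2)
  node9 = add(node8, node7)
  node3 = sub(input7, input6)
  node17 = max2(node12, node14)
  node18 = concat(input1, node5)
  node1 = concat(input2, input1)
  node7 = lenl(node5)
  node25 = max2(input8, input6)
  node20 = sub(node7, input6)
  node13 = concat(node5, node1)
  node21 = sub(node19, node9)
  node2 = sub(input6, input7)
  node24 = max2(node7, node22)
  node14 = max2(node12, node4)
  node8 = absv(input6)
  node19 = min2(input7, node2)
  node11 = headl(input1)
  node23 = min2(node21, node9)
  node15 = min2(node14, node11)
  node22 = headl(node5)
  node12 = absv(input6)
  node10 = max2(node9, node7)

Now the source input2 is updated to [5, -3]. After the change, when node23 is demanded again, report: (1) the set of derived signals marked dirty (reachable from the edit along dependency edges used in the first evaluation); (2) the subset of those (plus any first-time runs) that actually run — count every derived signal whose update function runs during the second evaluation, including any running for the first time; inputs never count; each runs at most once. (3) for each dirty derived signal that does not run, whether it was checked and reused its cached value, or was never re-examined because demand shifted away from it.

Dirty set: node1, node5, node7, node9, node21, node23.
Run set: node1, node5, node7 (3 run).
Re-examined without running (cache reused): node9, node21, node23.
The important point: node7 recomputes to an identical value, and the output ends up unchanged.

Initial pass — values computed on the first demand:
  node1 = concat([1, 1], [5]) = [1, 1, 5]
  node2 = sub(6, 1) = 5
  node5 = concat([1, 1, 5], [1, 1]) = [1, 1, 5, 1, 1]
  node7 = lenl([1, 1, 5, 1, 1]) = 5
  node8 = absv(6) = 6
  node9 = add(6, 5) = 11
  node19 = min2(1, 5) = 1
  node21 = sub(1, 11) = -10
  node23 = min2(-10, 11) = -10

Second demand — change propagation:
  node1: re-runs because input2 [1, 1]->[5, -3]; new result [5, -3, 5].
  node5: re-runs because node1 [1, 1, 5]->[5, -3, 5]; input2 [1, 1]->[5, -3]; new result [5, -3, 5, 5, -3].
  node7: re-runs because node5 [1, 1, 5, 1, 1]->[5, -3, 5, 5, -3]; new result 5 (unchanged).
  node9: re-examined; everything it read last time is the same (node8 unchanged, node7 unchanged) — cache 11 kept, no run.
  node21: re-examined; everything it read last time is the same (node19 unchanged, node9 unchanged) — cache -10 kept, no run.
  node23: re-examined; everything it read last time is the same (node21 unchanged, node9 unchanged) — cache -10 kept, no run.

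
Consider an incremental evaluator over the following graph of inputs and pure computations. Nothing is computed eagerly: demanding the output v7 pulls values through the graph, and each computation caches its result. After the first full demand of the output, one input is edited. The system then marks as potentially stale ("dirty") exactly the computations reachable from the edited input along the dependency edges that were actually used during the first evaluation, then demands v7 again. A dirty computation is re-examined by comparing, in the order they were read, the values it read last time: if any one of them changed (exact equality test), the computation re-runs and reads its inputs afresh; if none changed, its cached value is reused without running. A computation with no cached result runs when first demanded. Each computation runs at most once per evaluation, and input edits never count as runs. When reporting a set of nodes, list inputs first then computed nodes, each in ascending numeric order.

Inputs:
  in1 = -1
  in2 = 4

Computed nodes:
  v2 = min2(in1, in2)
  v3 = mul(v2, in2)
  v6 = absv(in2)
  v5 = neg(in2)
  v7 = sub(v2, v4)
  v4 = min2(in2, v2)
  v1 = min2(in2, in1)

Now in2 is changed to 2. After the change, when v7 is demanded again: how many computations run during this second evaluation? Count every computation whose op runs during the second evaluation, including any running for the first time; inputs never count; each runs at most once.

Initial pass — values computed on the first demand:
  v2 = min2(-1, 4) = -1
  v4 = min2(4, -1) = -1
  v7 = sub(-1, -1) = 0

Second demand — change propagation:
  v2: re-runs because in2 4->2; new result -1 (unchanged).
  v4: re-runs because in2 4->2; new result -1 (unchanged).
  v7: re-examined; everything it read last time is the same (v2 unchanged, v4 unchanged) — cache 0 kept, no run.

The important point: at v7 every value read last time is unchanged, so the dirty flag clears without a run.

Run set: v2, v4 (2 run).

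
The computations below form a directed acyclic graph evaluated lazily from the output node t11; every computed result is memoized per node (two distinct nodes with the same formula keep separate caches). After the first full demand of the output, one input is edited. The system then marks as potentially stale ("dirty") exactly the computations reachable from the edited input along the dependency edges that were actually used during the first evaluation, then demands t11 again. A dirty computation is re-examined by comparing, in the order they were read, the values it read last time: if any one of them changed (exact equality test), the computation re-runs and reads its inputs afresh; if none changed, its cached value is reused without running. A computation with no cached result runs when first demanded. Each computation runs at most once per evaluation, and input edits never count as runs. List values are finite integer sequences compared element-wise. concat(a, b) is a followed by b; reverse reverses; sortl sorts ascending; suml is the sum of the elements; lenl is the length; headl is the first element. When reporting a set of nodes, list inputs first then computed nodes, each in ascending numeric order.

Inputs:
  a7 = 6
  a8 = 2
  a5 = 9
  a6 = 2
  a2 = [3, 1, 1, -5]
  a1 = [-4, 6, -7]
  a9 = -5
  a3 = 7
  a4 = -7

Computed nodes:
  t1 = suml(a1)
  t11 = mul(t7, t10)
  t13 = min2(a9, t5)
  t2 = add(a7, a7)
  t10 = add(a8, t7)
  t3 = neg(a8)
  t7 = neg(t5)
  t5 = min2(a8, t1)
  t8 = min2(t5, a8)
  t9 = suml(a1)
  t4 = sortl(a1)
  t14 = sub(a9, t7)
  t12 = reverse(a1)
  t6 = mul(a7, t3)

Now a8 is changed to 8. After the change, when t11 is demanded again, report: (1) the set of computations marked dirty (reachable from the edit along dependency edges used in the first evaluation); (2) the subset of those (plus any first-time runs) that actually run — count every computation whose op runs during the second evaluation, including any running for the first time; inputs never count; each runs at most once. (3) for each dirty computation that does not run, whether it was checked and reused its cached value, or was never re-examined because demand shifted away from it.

The edit dirties: t5, t7, t10, t11.
3 computations run: t5, t10, t11.
Cache hits after checking: t7.
Note where the cutoff bites: t7 is checked, finds nothing changed, and keeps its cache.

First demand of the output computes:
  t1 = suml([-4, 6, -7]) = -5
  t5 = min2(2, -5) = -5
  t7 = neg(-5) = 5
  t10 = add(2, 5) = 7
  t11 = mul(5, 7) = 35

After the edit, cleaning proceeds:
  t5: a read changed (a8 2->8) — executes, giving -5 — identical to its old value.
  t7: dirty, but its reads are unchanged (t5 unchanged); cached 5 stands.
  t10: a read changed (a8 2->8) — executes, giving 13.
  t11: a read changed (t10 7->13) — executes, giving 65.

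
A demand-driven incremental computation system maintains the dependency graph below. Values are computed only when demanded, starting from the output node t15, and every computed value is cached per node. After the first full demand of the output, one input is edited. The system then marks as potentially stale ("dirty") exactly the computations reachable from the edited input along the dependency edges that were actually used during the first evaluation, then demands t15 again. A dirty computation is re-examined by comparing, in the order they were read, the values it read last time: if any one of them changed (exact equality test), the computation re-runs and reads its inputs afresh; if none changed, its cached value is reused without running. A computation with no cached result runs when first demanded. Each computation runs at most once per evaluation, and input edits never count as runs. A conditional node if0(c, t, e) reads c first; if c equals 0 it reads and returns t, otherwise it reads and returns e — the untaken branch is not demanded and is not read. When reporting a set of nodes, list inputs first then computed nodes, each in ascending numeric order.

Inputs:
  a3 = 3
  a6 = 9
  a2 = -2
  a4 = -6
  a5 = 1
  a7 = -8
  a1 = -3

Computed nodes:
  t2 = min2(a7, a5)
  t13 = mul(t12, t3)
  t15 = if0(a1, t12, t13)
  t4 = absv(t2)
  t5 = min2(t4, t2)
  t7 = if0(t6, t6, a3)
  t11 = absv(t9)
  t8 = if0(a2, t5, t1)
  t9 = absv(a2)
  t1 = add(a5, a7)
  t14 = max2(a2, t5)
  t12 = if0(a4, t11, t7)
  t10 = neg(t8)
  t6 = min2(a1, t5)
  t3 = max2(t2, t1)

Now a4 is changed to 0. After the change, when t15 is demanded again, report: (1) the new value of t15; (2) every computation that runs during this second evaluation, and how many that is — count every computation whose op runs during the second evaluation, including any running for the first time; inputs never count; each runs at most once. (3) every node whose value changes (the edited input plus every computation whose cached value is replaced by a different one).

First evaluation (everything demanded from the output):
  t1 = add(1, -8) = -7
  t2 = min2(-8, 1) = -8
  t3 = max2(-8, -7) = -7
  t4 = absv(-8) = 8
  t5 = min2(8, -8) = -8
  t6 = min2(-3, -8) = -8
  t7 = if0(t6=-8 -> else branch a3) = 3
  t12 = if0(a4=-6 -> else branch t7) = 3
  t13 = mul(3, -7) = -21
  t15 = if0(a1=-3 -> else branch t13) = -21

Propagation after the edit:
  t9: demanded for the first time — runs, produces 2.
  t11: demanded for the first time — runs, produces 2.
  t12: runs — a4 -6->0; result 2.
  t13: runs — t12 3->2; result -14.
  t15: runs — t13 -21->-14; result -14.

Key observation: a condition flipped, so demand reaches new nodes — t9, t11 run for the first time.

New value of t15: -14.
Computations that run: t9, t11, t12, t13, t15 — 5 in total.
Values that change: a4, t12, t13, t15.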